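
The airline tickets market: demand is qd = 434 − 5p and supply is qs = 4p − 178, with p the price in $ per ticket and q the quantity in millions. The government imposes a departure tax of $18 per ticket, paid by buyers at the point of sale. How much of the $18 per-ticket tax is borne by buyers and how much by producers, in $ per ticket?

Without the tax, 434 − 5p = 4p − 178 gives 9p = 612, so p* = $68 and q* = 94.
With the tax collected from buyers, demand (in seller-price terms) shifts: qd = 434 − 5(p + 18).
Solving gives q = 54 with buyers paying $76 and producers receiving $58 (the $18 wedge).
Burden on buyers: $8; on producers: $10. (They sum to $18.)
The less price-elastic side of the market bears the larger share of a per-unit tax.

Buyers bear $8 per ticket; producers bear $10 per ticket.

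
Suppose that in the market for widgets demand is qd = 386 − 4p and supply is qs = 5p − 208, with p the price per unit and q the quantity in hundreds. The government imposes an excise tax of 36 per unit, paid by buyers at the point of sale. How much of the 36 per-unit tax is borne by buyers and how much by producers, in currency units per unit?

Buyers bear 20 per unit; producers bear 16 per unit.

Without the tax, 386 − 4p = 5p − 208 gives 9p = 594, so p* = 66 and q* = 122.
With the tax collected from buyers, demand (in seller-price terms) shifts: qd = 386 − 4(p + 36).
Solving gives q = 42 with buyers paying 86 and producers receiving 50 (the 36 wedge).
Burden on buyers: 20; on producers: 16. (They sum to 36.)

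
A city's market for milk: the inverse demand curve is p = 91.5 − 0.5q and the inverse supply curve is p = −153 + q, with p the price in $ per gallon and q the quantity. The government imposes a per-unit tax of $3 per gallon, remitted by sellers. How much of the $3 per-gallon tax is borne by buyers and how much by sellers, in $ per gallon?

Inverting to q(p) form: qd = 183 − 2p; qs = p + 153.
Before the tax: set 183 − 2p = p + 153 → p* = $10, q* = 163.
With the tax collected from sellers, supply shifts: qs = (p − 3) + 153.
Solving gives q = 161 with buyers paying $11 and sellers receiving $8 (the $3 wedge).
Burden on buyers: $1; on sellers: $2. (They sum to $3.)

Buyers bear $1 per gallon; sellers bear $2 per gallon.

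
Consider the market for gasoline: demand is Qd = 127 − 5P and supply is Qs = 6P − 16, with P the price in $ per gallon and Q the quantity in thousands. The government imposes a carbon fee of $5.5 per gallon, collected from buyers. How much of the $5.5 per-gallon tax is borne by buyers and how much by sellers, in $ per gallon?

Buyers bear $3 per gallon; sellers bear $2.5 per gallon.

Before the tax: set 127 − 5P = 6P − 16 → P* = $13, Q* = 62.
With the tax collected from buyers, demand (in seller-price terms) shifts: Qd = 127 − 5(P + 5.5).
Solving gives Q = 47 with buyers paying $16 and sellers receiving $10.5 (the $5.5 wedge).
Burden on buyers: $3; on sellers: $2.5. (They sum to $5.5.)
The less price-elastic side of the market bears the larger share of a per-unit tax.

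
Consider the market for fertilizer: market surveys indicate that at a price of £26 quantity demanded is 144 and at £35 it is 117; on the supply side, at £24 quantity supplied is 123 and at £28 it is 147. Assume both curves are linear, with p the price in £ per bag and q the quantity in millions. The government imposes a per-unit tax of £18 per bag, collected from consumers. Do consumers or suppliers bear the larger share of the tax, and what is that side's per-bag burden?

Demand slope: (117 − 144)/(35 − 26) = -3, so qd = 222 − 3p.
Supply slope: (147 − 123)/(28 − 24) = 6, so qs = 6p − 21.
Before the tax: set 222 − 3p = 6p − 21 → p* = £27, q* = 141.
With the tax collected from consumers, demand (in seller-price terms) shifts: qd = 222 − 3(p + 18).
New equilibrium: consumers pay £39, suppliers receive £21, q = 105. (Wedge: pb − ps = 18.)
Per-bag burden: consumers £12, suppliers £6.
Consumers take the larger share because demand is less price-elastic here (demand slope 3 vs supply slope 6).
The less price-elastic side of the market bears the larger share of a per-unit tax.

Consumers bear the larger share: £12 per bag.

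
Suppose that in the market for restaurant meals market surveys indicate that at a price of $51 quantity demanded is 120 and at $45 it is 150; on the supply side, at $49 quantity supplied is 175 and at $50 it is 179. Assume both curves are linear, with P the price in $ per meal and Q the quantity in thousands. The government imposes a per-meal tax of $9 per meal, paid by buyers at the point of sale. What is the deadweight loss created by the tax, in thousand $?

Deadweight loss = $90 thousand.

Demand slope: (150 − 120)/(45 − 51) = -5, so Qd = 375 − 5P.
Supply slope: (179 − 175)/(50 − 49) = 4, so Qs = 4P − 21.
Before the tax: set 375 − 5P = 4P − 21 → P* = $44, Q* = 155.
With the tax collected from buyers, demand (in seller-price terms) shifts: Qd = 375 − 5(P + 9).
New equilibrium: buyers pay $48, producers receive $39, Q = 135. (Wedge: Pb − Ps = 9.)
Quantity falls by |ΔQ| = |155 − 135| = 20.
DWL = ½ · t · |ΔQ| = ½ · 9 · 20 = $90.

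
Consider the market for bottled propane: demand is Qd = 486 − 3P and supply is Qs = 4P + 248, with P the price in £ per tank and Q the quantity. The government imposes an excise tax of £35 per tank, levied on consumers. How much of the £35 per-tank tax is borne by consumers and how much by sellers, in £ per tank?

Consumers bear £20 per tank; sellers bear £15 per tank.

Before the tax: set 486 − 3P = 4P + 248 → P* = £34, Q* = 384.
With the tax collected from consumers, demand (in seller-price terms) shifts: Qd = 486 − 3(P + 35).
New equilibrium: consumers pay £54, sellers receive £19, Q = 324. (Wedge: Pb − Ps = 35.)
Burden on consumers: £20; on sellers: £15. (They sum to £35.)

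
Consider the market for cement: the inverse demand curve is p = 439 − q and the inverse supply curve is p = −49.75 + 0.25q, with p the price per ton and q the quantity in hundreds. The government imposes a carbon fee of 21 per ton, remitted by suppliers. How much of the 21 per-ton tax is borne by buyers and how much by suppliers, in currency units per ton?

Inverting to q(p) form: qd = 439 − p; qs = 4p + 199.
Without the tax, 439 − p = 4p + 199 gives 5p = 240, so p* = 48 and q* = 391.
With the tax collected from suppliers, supply shifts: qs = 4(p − 21) + 199.
Solving gives q = 374.2 with buyers paying 64.8 and suppliers receiving 43.8 (the 21 wedge).
Burden on buyers: 16.8; on suppliers: 4.2. (They sum to 21.)
The less price-elastic side of the market bears the larger share of a per-unit tax.

Buyers bear 16.8 per ton; suppliers bear 4.2 per ton.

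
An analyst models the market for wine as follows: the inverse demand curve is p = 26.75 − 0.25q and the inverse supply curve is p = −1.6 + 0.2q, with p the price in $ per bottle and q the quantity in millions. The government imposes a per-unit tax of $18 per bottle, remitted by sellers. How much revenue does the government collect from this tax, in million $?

Tax revenue = $414 million.

Rewrite in direct form: qd = 107 − 4p and qs = 5p + 8.
Before the tax: set 107 − 4p = 5p + 8 → p* = $11, q* = 63.
With the tax collected from sellers, supply shifts: qs = 5(p − 18) + 8.
Solving gives q = 23 with consumers paying $21 and sellers receiving $3 (the $18 wedge).
Revenue = t · Q = 18 · 23 = $414.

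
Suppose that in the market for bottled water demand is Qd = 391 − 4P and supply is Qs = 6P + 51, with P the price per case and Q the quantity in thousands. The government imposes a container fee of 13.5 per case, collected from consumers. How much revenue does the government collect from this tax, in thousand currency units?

Tax revenue = 3005.1 thousand.

Before the tax: set 391 − 4P = 6P + 51 → P* = 34, Q* = 255.
With the tax collected from consumers, demand (in seller-price terms) shifts: Qd = 391 − 4(P + 13.5).
Solving gives Q = 222.6 with consumers paying 42.1 and suppliers receiving 28.6 (the 13.5 wedge).
Revenue = t · Q = 13.5 · 222.6 = 3005.1.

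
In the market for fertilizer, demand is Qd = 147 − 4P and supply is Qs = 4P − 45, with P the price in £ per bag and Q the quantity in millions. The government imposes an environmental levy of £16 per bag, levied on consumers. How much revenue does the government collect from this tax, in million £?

Tax revenue = £304 million.

Before the tax: set 147 − 4P = 4P − 45 → P* = £24, Q* = 51.
With the tax collected from consumers, demand (in seller-price terms) shifts: Qd = 147 − 4(P + 16).
New equilibrium: consumers pay £32, producers receive £16, Q = 19. (Wedge: Pb − Ps = 16.)
Revenue = t · Q = 16 · 19 = £304.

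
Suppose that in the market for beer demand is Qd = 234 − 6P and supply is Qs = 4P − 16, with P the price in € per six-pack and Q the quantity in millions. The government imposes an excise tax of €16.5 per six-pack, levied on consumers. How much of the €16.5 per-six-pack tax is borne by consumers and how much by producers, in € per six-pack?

Without the tax, 234 − 6P = 4P − 16 gives 10P = 250, so P* = €25 and Q* = 84.
With the tax collected from consumers, demand (in seller-price terms) shifts: Qd = 234 − 6(P + 16.5).
Solving gives Q = 44.4 with consumers paying €31.6 and producers receiving €15.1 (the €16.5 wedge).
Burden on consumers: €6.6; on producers: €9.9. (They sum to €16.5.)
The less price-elastic side of the market bears the larger share of a per-unit tax.

Consumers bear €6.6 per six-pack; producers bear €9.9 per six-pack.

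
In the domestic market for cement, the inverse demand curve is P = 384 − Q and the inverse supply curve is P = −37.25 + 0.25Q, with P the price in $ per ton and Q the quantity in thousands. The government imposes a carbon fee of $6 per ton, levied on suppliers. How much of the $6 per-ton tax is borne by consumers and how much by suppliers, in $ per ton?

Consumers bear $4.8 per ton; suppliers bear $1.2 per ton.

Rewrite in direct form: Qd = 384 − P and Qs = 4P + 149.
Without the tax, 384 − P = 4P + 149 gives 5P = 235, so P* = $47 and Q* = 337.
With the tax collected from suppliers, supply shifts: Qs = 4(P − 6) + 149.
New equilibrium: consumers pay $51.8, suppliers receive $45.8, Q = 332.2. (Wedge: Pb − Ps = 6.)
Burden on consumers: $4.8; on suppliers: $1.2. (They sum to $6.)
The less price-elastic side of the market bears the larger share of a per-unit tax.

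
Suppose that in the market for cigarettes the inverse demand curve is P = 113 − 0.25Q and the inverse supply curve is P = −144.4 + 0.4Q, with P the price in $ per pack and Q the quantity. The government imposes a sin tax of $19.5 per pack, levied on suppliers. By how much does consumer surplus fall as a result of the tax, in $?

Consumer surplus falls by $2857.5.

Inverting to Q(P) form: Qd = 452 − 4P; Qs = 2.5P + 361.
Before the tax: set 452 − 4P = 2.5P + 361 → P* = $14, Q* = 396.
With the tax collected from suppliers, supply shifts: Qs = 2.5(P − 19.5) + 361.
Solving gives Q = 366 with consumers paying $21.5 and suppliers receiving $2 (the $19.5 wedge).
ΔCS is the trapezoid between Q = 366 and Q = 396 of height $7.5: ½ · (396 + 366) · 7.5 = $2857.5.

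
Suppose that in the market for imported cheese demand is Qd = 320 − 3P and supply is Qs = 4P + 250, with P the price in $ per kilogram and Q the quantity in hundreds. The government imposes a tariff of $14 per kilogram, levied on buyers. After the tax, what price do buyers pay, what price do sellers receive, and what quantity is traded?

Buyers pay $18; sellers receive $4; quantity = 266.

Without the tax, 320 − 3P = 4P + 250 gives 7P = 70, so P* = $10 and Q* = 290.
With the tax collected from buyers, demand (in seller-price terms) shifts: Qd = 320 − 3(P + 14).
New equilibrium: buyers pay $18, sellers receive $4, Q = 266. (Wedge: Pb − Ps = 14.)
The less price-elastic side of the market bears the larger share of a per-unit tax.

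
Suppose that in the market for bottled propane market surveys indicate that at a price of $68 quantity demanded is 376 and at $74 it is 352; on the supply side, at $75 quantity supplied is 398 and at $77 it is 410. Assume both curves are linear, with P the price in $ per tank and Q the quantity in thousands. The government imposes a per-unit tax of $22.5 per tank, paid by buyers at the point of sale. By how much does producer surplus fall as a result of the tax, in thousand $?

Producer surplus falls by $3069 thousand.

Demand slope: (352 − 376)/(74 − 68) = -4, so Qd = 648 − 4P.
Supply slope: (410 − 398)/(77 − 75) = 6, so Qs = 6P − 52.
Without the tax, 648 − 4P = 6P − 52 gives 10P = 700, so P* = $70 and Q* = 368.
With the tax collected from buyers, demand (in seller-price terms) shifts: Qd = 648 − 4(P + 22.5).
Solving gives Q = 314 with buyers paying $83.5 and suppliers receiving $61 (the $22.5 wedge).
ΔPS is the trapezoid between Q = 314 and Q = 368 of height $9: ½ · (368 + 314) · 9 = $3069.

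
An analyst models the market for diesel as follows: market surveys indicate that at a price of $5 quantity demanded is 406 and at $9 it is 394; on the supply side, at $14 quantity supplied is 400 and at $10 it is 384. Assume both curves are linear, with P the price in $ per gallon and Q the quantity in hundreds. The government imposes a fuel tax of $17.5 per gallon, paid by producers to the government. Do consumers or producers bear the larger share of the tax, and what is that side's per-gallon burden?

Consumers bear the larger share: $10 per gallon.

Demand slope: (394 − 406)/(9 − 5) = -3, so Qd = 421 − 3P.
Supply slope: (384 − 400)/(10 − 14) = 4, so Qs = 4P + 344.
Before the tax: set 421 − 3P = 4P + 344 → P* = $11, Q* = 388.
With the tax collected from producers, supply shifts: Qs = 4(P − 17.5) + 344.
New equilibrium: consumers pay $21, producers receive $3.5, Q = 358. (Wedge: Pb − Ps = 17.5.)
Per-gallon burden: consumers $10, producers $7.5.
Consumers take the larger share because demand is less price-elastic here (demand slope 3 vs supply slope 4).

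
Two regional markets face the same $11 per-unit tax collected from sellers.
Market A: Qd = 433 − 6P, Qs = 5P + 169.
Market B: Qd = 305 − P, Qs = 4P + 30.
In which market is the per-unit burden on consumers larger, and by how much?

Market A: pre-tax P* = $24, Q* = 289; post-tax Q = 259; per-unit burden on consumers = $5.
Market B: pre-tax P* = $55, Q* = 250; post-tax Q = 241.2; per-unit burden on consumers = $8.8.
Difference: $5 vs $8.8 → market B is larger by $3.8.

Market B, by $3.8.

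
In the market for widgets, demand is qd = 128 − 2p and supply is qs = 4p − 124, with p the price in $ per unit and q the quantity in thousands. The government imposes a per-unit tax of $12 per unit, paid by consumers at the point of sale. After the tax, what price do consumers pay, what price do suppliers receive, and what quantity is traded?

Before the tax: set 128 − 2p = 4p − 124 → p* = $42, q* = 44.
With the tax collected from consumers, demand (in seller-price terms) shifts: qd = 128 − 2(p + 12).
New equilibrium: consumers pay $50, suppliers receive $38, q = 28. (Wedge: pb − ps = 12.)

Consumers pay $50; suppliers receive $38; quantity = 28.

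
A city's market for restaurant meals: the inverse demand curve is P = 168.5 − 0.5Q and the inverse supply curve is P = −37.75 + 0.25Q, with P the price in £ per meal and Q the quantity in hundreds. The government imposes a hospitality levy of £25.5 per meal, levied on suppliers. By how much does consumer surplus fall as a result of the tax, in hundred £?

Consumer surplus falls by £4386 hundred.

Rewrite in direct form: Qd = 337 − 2P and Qs = 4P + 151.
Before the tax: set 337 − 2P = 4P + 151 → P* = £31, Q* = 275.
With the tax collected from suppliers, supply shifts: Qs = 4(P − 25.5) + 151.
Solving gives Q = 241 with consumers paying £48 and suppliers receiving £22.5 (the £25.5 wedge).
ΔCS is the trapezoid between Q = 241 and Q = 275 of height £17: ½ · (275 + 241) · 17 = £4386.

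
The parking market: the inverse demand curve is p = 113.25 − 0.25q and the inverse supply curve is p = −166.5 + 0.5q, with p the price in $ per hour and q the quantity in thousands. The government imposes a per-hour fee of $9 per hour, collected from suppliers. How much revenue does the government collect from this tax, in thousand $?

Tax revenue = $3249 thousand.

Inverting to q(p) form: qd = 453 − 4p; qs = 2p + 333.
Without the tax, 453 − 4p = 2p + 333 gives 6p = 120, so p* = $20 and q* = 373.
With the tax collected from suppliers, supply shifts: qs = 2(p − 9) + 333.
New equilibrium: consumers pay $23, suppliers receive $14, q = 361. (Wedge: pb − ps = 9.)
Revenue = t · Q = 9 · 361 = $3249.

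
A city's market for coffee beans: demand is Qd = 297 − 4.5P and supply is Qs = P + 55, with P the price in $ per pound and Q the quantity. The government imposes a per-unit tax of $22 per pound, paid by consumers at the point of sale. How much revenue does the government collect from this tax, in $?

Tax revenue = $1782.

Before the tax: set 297 − 4.5P = P + 55 → P* = $44, Q* = 99.
With the tax collected from consumers, demand (in seller-price terms) shifts: Qd = 297 − 4.5(P + 22).
New equilibrium: consumers pay $48, producers receive $26, Q = 81. (Wedge: Pb − Ps = 22.)
Revenue = t · Q = 22 · 81 = $1782.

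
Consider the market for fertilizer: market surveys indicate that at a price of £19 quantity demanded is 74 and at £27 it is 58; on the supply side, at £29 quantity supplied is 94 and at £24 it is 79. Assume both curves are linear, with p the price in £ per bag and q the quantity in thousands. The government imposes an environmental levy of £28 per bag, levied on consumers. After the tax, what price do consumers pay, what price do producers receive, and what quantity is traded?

Consumers pay £37.8; producers receive £9.8; quantity = 36.4.

Demand slope: (58 − 74)/(27 − 19) = -2, so qd = 112 − 2p.
Supply slope: (79 − 94)/(24 − 29) = 3, so qs = 3p + 7.
Without the tax, 112 − 2p = 3p + 7 gives 5p = 105, so p* = £21 and q* = 70.
With the tax collected from consumers, demand (in seller-price terms) shifts: qd = 112 − 2(p + 28).
New equilibrium: consumers pay £37.8, producers receive £9.8, q = 36.4. (Wedge: pb − ps = 28.)
The less price-elastic side of the market bears the larger share of a per-unit tax.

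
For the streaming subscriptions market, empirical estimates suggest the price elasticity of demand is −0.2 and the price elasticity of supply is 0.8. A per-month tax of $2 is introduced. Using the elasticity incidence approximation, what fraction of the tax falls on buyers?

Buyers' share ≈ 0.8.

Incidence ratio: buyers' share ≈ εs / (εs + |εd|) = 0.8 / (0.8 + 0.2) = 0.8.
Supply is the more elastic side, so buyers bear the larger share.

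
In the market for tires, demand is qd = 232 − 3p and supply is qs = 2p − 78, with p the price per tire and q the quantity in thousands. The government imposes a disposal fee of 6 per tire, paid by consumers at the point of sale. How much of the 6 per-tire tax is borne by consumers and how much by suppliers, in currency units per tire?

Consumers bear 2.4 per tire; suppliers bear 3.6 per tire.

Before the tax: set 232 − 3p = 2p − 78 → p* = 62, q* = 46.
With the tax collected from consumers, demand (in seller-price terms) shifts: qd = 232 − 3(p + 6).
Solving gives q = 38.8 with consumers paying 64.4 and suppliers receiving 58.4 (the 6 wedge).
Burden on consumers: 2.4; on suppliers: 3.6. (They sum to 6.)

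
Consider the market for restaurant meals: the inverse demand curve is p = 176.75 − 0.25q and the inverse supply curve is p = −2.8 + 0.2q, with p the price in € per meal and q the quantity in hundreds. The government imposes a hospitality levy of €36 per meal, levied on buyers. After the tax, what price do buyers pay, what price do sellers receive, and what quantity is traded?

Rewrite in direct form: qd = 707 − 4p and qs = 5p + 14.
Before the tax: set 707 − 4p = 5p + 14 → p* = €77, q* = 399.
With the tax collected from buyers, demand (in seller-price terms) shifts: qd = 707 − 4(p + 36).
Solving gives q = 319 with buyers paying €97 and sellers receiving €61 (the €36 wedge).

Buyers pay €97; sellers receive €61; quantity = 319.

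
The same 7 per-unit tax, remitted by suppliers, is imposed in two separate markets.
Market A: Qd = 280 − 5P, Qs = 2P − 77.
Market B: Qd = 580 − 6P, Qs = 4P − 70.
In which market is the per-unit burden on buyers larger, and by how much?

Market A: pre-tax P* = 51, Q* = 25; post-tax Q = 15; per-unit burden on buyers = 2.
Market B: pre-tax P* = 65, Q* = 190; post-tax Q = 173.2; per-unit burden on buyers = 2.8.
Difference: 2 vs 2.8 → market B is larger by 0.8.

Market B, by 0.8.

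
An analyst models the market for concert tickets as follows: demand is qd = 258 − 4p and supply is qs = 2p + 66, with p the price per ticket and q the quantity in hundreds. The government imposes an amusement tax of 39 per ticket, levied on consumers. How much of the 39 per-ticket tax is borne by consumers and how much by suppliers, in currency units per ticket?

Without the tax, 258 − 4p = 2p + 66 gives 6p = 192, so p* = 32 and q* = 130.
With the tax collected from consumers, demand (in seller-price terms) shifts: qd = 258 − 4(p + 39).
Solving gives q = 78 with consumers paying 45 and suppliers receiving 6 (the 39 wedge).
Burden on consumers: 13; on suppliers: 26. (They sum to 39.)
The less price-elastic side of the market bears the larger share of a per-unit tax.

Consumers bear 13 per ticket; suppliers bear 26 per ticket.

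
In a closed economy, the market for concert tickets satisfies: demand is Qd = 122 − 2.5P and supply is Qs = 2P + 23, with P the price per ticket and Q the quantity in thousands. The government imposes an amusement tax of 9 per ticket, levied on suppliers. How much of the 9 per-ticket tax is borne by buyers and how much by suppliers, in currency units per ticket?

Without the tax, 122 − 2.5P = 2P + 23 gives 4.5P = 99, so P* = 22 and Q* = 67.
With the tax collected from suppliers, supply shifts: Qs = 2(P − 9) + 23.
Solving gives Q = 57 with buyers paying 26 and suppliers receiving 17 (the 9 wedge).
Burden on buyers: 4; on suppliers: 5. (They sum to 9.)
The less price-elastic side of the market bears the larger share of a per-unit tax.

Buyers bear 4 per ticket; suppliers bear 5 per ticket.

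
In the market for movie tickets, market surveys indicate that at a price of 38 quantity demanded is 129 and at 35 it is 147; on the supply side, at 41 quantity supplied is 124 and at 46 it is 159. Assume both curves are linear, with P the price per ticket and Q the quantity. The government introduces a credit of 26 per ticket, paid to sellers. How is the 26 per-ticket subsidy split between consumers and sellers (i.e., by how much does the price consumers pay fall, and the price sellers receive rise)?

Consumers gain 14 per ticket; sellers gain 12 per ticket.

Demand slope: (147 − 129)/(35 − 38) = -6, so Qd = 357 − 6P.
Supply slope: (159 − 124)/(46 − 41) = 7, so Qs = 7P − 163.
Without the subsidy, 357 − 6P = 7P − 163 gives 13P = 520, so P* = 40 and Q* = 117.
With a per-unit subsidy paid to sellers, each receives P + 26 per unit sold, so supply becomes Qs = 7(P + 26) − 163.
New equilibrium: consumers pay 26, sellers receive 52, Q = 201. (Wedge: Pb − Ps = −26.)
Gain to consumers: 14; to sellers: 12. (They sum to 26.)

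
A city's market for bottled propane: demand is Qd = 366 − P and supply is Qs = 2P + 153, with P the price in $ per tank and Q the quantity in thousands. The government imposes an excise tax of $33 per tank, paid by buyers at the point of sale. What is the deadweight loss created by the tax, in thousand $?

Without the tax, 366 − P = 2P + 153 gives 3P = 213, so P* = $71 and Q* = 295.
With the tax collected from buyers, demand (in seller-price terms) shifts: Qd = 366 − (P + 33).
New equilibrium: buyers pay $93, suppliers receive $60, Q = 273. (Wedge: Pb − Ps = 33.)
Quantity falls by |ΔQ| = |295 − 273| = 22.
DWL = ½ · t · |ΔQ| = ½ · 33 · 22 = $363.

Deadweight loss = $363 thousand.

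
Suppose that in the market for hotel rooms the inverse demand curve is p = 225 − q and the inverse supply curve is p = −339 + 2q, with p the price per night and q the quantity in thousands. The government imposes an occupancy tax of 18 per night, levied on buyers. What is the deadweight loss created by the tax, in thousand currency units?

Rewrite in direct form: qd = 225 − p and qs = 0.5p + 169.5.
Without the tax, 225 − p = 0.5p + 169.5 gives 1.5p = 55.5, so p* = 37 and q* = 188.
With the tax collected from buyers, demand (in seller-price terms) shifts: qd = 225 − (p + 18).
Solving gives q = 182 with buyers paying 43 and sellers receiving 25 (the 18 wedge).
Quantity falls by |ΔQ| = |188 − 182| = 6.
DWL = ½ · t · |ΔQ| = ½ · 18 · 6 = 54.

Deadweight loss = 54 thousand.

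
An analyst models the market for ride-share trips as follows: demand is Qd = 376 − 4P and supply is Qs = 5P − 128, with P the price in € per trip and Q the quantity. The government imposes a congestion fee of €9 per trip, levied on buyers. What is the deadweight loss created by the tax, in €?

Before the tax: set 376 − 4P = 5P − 128 → P* = €56, Q* = 152.
With the tax collected from buyers, demand (in seller-price terms) shifts: Qd = 376 − 4(P + 9).
Solving gives Q = 132 with buyers paying €61 and producers receiving €52 (the €9 wedge).
Quantity falls by |ΔQ| = |152 − 132| = 20.
DWL = ½ · t · |ΔQ| = ½ · 9 · 20 = €90.

Deadweight loss = €90.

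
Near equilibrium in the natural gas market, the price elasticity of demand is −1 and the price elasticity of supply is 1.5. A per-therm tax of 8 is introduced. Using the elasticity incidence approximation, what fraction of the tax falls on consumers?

Consumers' share ≈ 0.6.

Incidence ratio: consumers' share ≈ εs / (εs + |εd|) = 1.5 / (1.5 + 1) = 0.6.
Supply is the more elastic side, so consumers bear the larger share.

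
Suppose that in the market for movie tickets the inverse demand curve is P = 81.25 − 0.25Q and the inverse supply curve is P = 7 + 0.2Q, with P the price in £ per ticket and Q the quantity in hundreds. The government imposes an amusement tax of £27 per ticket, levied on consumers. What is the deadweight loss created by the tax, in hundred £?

Rewrite in direct form: Qd = 325 − 4P and Qs = 5P − 35.
Before the tax: set 325 − 4P = 5P − 35 → P* = £40, Q* = 165.
With the tax collected from consumers, demand (in seller-price terms) shifts: Qd = 325 − 4(P + 27).
New equilibrium: consumers pay £55, suppliers receive £28, Q = 105. (Wedge: Pb − Ps = 27.)
Quantity falls by |ΔQ| = |165 − 105| = 60.
DWL = ½ · t · |ΔQ| = ½ · 27 · 60 = £810.

Deadweight loss = £810 hundred.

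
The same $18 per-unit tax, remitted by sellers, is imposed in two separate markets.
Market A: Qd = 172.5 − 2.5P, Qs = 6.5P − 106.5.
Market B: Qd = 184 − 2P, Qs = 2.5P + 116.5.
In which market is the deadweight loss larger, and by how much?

Market A: pre-tax P* = $31, Q* = 95; post-tax Q = 62.5; deadweight loss = $292.5.
Market B: pre-tax P* = $15, Q* = 154; post-tax Q = 134; deadweight loss = $180.
Difference: $292.5 vs $180 → market A is larger by $112.5.

Market A, by $112.5.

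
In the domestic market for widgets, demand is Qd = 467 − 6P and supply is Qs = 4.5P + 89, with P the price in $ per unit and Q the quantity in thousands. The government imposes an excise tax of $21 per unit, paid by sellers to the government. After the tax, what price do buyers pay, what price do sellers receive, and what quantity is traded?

Without the tax, 467 − 6P = 4.5P + 89 gives 10.5P = 378, so P* = $36 and Q* = 251.
With the tax collected from sellers, supply shifts: Qs = 4.5(P − 21) + 89.
New equilibrium: buyers pay $45, sellers receive $24, Q = 197. (Wedge: Pb − Ps = 21.)

Buyers pay $45; sellers receive $24; quantity = 197.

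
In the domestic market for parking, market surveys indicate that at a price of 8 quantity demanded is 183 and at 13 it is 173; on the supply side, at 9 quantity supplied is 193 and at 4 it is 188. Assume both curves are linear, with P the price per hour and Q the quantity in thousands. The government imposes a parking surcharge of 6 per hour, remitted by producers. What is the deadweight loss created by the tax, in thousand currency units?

Demand slope: (173 − 183)/(13 − 8) = -2, so Qd = 199 − 2P.
Supply slope: (188 − 193)/(4 − 9) = 1, so Qs = P + 184.
Before the tax: set 199 − 2P = P + 184 → P* = 5, Q* = 189.
With the tax collected from producers, supply shifts: Qs = (P − 6) + 184.
New equilibrium: buyers pay 7, producers receive 1, Q = 185. (Wedge: Pb − Ps = 6.)
Quantity falls by |ΔQ| = |189 − 185| = 4.
DWL = ½ · t · |ΔQ| = ½ · 6 · 4 = 12.

Deadweight loss = 12 thousand.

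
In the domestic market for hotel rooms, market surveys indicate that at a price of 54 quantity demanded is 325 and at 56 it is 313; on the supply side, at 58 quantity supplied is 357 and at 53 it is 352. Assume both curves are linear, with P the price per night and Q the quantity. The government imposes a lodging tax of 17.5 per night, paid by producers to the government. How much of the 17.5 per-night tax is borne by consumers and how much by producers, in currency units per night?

Demand slope: (313 − 325)/(56 − 54) = -6, so Qd = 649 − 6P.
Supply slope: (352 − 357)/(53 − 58) = 1, so Qs = P + 299.
Without the tax, 649 − 6P = P + 299 gives 7P = 350, so P* = 50 and Q* = 349.
With the tax collected from producers, supply shifts: Qs = (P − 17.5) + 299.
New equilibrium: consumers pay 52.5, producers receive 35, Q = 334. (Wedge: Pb − Ps = 17.5.)
Burden on consumers: 2.5; on producers: 15. (They sum to 17.5.)
The less price-elastic side of the market bears the larger share of a per-unit tax.

Consumers bear 2.5 per night; producers bear 15 per night.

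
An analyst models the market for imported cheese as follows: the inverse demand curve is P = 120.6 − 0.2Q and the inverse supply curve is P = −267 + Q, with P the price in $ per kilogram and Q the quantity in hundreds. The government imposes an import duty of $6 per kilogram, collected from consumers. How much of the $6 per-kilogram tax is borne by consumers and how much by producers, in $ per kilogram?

Consumers bear $1 per kilogram; producers bear $5 per kilogram.

Rewrite in direct form: Qd = 603 − 5P and Qs = P + 267.
Without the tax, 603 − 5P = P + 267 gives 6P = 336, so P* = $56 and Q* = 323.
With the tax collected from consumers, demand (in seller-price terms) shifts: Qd = 603 − 5(P + 6).
Solving gives Q = 318 with consumers paying $57 and producers receiving $51 (the $6 wedge).
Burden on consumers: $1; on producers: $5. (They sum to $6.)
The less price-elastic side of the market bears the larger share of a per-unit tax.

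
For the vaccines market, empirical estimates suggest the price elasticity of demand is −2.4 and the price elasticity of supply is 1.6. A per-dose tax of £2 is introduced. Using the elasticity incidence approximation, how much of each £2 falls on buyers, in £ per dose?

Incidence ratio: buyers' share ≈ εs / (εs + |εd|) = 1.6 / (1.6 + 2.4) = 0.4.
So buyers bear ≈ 0.4 × £2 = £0.8; suppliers bear £1.2.

Buyers bear ≈ £0.8 per dose.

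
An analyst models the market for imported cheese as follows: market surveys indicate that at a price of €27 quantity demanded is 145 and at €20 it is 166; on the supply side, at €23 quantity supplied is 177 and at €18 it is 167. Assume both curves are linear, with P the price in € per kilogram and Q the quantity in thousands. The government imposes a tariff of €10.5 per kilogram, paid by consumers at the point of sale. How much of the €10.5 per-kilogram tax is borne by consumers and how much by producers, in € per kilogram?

Demand slope: (166 − 145)/(20 − 27) = -3, so Qd = 226 − 3P.
Supply slope: (167 − 177)/(18 − 23) = 2, so Qs = 2P + 131.
Without the tax, 226 − 3P = 2P + 131 gives 5P = 95, so P* = €19 and Q* = 169.
With the tax collected from consumers, demand (in seller-price terms) shifts: Qd = 226 − 3(P + 10.5).
Solving gives Q = 156.4 with consumers paying €23.2 and producers receiving €12.7 (the €10.5 wedge).
Burden on consumers: €4.2; on producers: €6.3. (They sum to €10.5.)

Consumers bear €4.2 per kilogram; producers bear €6.3 per kilogram.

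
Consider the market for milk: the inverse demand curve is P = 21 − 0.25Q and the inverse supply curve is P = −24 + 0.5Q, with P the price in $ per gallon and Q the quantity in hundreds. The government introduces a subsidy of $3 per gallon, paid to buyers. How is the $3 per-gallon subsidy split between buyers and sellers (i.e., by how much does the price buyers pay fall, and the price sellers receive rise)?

Buyers gain $1 per gallon; sellers gain $2 per gallon.

Inverting to Q(P) form: Qd = 84 − 4P; Qs = 2P + 48.
Before the subsidy: set 84 − 4P = 2P + 48 → P* = $6, Q* = 60.
With a per-unit subsidy paid to buyers, each effectively pays P − 3, so demand becomes Qd = 84 − 4(P − 3).
New equilibrium: buyers pay $5, sellers receive $8, Q = 64. (Wedge: Pb − Ps = −3.)
Gain to buyers: $1; to sellers: $2. (They sum to $3.)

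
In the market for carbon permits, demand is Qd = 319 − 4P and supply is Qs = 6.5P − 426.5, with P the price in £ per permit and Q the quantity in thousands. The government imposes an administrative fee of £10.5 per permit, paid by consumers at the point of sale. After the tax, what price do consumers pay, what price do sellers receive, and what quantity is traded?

Without the tax, 319 − 4P = 6.5P − 426.5 gives 10.5P = 745.5, so P* = £71 and Q* = 35.
With the tax collected from consumers, demand (in seller-price terms) shifts: Qd = 319 − 4(P + 10.5).
New equilibrium: consumers pay £77.5, sellers receive £67, Q = 9. (Wedge: Pb − Ps = 10.5.)
The less price-elastic side of the market bears the larger share of a per-unit tax.

Consumers pay £77.5; sellers receive £67; quantity = 9.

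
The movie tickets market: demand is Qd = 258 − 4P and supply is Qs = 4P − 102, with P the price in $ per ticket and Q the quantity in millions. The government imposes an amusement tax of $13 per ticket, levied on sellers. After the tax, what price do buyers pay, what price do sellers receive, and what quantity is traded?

Without the tax, 258 − 4P = 4P − 102 gives 8P = 360, so P* = $45 and Q* = 78.
With the tax collected from sellers, supply shifts: Qs = 4(P − 13) − 102.
Solving gives Q = 52 with buyers paying $51.5 and sellers receiving $38.5 (the $13 wedge).
The less price-elastic side of the market bears the larger share of a per-unit tax.

Buyers pay $51.5; sellers receive $38.5; quantity = 52.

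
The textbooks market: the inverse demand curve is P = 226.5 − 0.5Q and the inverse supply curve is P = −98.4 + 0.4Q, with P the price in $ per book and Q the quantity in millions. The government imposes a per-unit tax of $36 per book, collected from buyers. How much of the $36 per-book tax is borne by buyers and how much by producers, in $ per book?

Inverting to Q(P) form: Qd = 453 − 2P; Qs = 2.5P + 246.
Without the tax, 453 − 2P = 2.5P + 246 gives 4.5P = 207, so P* = $46 and Q* = 361.
With the tax collected from buyers, demand (in seller-price terms) shifts: Qd = 453 − 2(P + 36).
New equilibrium: buyers pay $66, producers receive $30, Q = 321. (Wedge: Pb − Ps = 36.)
Burden on buyers: $20; on producers: $16. (They sum to $36.)
The less price-elastic side of the market bears the larger share of a per-unit tax.

Buyers bear $20 per book; producers bear $16 per book.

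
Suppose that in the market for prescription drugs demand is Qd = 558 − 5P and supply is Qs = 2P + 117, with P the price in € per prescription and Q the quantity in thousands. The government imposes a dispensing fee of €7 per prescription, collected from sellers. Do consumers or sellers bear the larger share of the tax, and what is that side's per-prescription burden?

Without the tax, 558 − 5P = 2P + 117 gives 7P = 441, so P* = €63 and Q* = 243.
With the tax collected from sellers, supply shifts: Qs = 2(P − 7) + 117.
New equilibrium: consumers pay €65, sellers receive €58, Q = 233. (Wedge: Pb − Ps = 7.)
Per-prescription burden: consumers €2, sellers €5.
Sellers take the larger share because supply is less price-elastic here (demand slope 5 vs supply slope 2).
The less price-elastic side of the market bears the larger share of a per-unit tax.

Sellers bear the larger share: €5 per prescription.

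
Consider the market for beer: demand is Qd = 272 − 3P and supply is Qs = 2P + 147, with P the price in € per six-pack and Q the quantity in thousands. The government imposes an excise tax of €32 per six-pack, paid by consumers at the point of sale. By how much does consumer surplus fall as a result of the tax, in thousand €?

Consumer surplus falls by €2275.84 thousand.

Without the tax, 272 − 3P = 2P + 147 gives 5P = 125, so P* = €25 and Q* = 197.
With the tax collected from consumers, demand (in seller-price terms) shifts: Qd = 272 − 3(P + 32).
New equilibrium: consumers pay €37.8, producers receive €5.8, Q = 158.6. (Wedge: Pb − Ps = 32.)
ΔCS is the trapezoid between Q = 158.6 and Q = 197 of height €12.8: ½ · (197 + 158.6) · 12.8 = €2275.84.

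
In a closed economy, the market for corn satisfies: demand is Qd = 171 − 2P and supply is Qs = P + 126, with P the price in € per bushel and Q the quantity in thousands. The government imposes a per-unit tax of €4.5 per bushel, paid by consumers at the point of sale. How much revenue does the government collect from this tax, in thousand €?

Without the tax, 171 − 2P = P + 126 gives 3P = 45, so P* = €15 and Q* = 141.
With the tax collected from consumers, demand (in seller-price terms) shifts: Qd = 171 − 2(P + 4.5).
New equilibrium: consumers pay €16.5, sellers receive €12, Q = 138. (Wedge: Pb − Ps = 4.5.)
Revenue = t · Q = 4.5 · 138 = €621.

Tax revenue = €621 thousand.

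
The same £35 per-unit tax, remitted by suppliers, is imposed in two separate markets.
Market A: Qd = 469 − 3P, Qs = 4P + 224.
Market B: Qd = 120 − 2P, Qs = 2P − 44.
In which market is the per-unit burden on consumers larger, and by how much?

Market A, by £2.5.

Market A: pre-tax P* = £35, Q* = 364; post-tax Q = 304; per-unit burden on consumers = £20.
Market B: pre-tax P* = £41, Q* = 38; post-tax Q = 3; per-unit burden on consumers = £17.5.
Difference: £20 vs £17.5 → market A is larger by £2.5.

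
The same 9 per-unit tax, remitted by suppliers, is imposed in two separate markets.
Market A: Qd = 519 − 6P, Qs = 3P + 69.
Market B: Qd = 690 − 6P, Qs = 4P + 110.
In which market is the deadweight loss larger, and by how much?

Market A: pre-tax P* = 50, Q* = 219; post-tax Q = 201; deadweight loss = 81.
Market B: pre-tax P* = 58, Q* = 342; post-tax Q = 320.4; deadweight loss = 97.2.
Difference: 81 vs 97.2 → market B is larger by 16.2.

Market B, by 16.2.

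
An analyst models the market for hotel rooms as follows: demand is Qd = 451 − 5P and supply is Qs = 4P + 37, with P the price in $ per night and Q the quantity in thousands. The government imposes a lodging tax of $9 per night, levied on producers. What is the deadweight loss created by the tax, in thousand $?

Deadweight loss = $90 thousand.

Before the tax: set 451 − 5P = 4P + 37 → P* = $46, Q* = 221.
With the tax collected from producers, supply shifts: Qs = 4(P − 9) + 37.
Solving gives Q = 201 with buyers paying $50 and producers receiving $41 (the $9 wedge).
Quantity falls by |ΔQ| = |221 − 201| = 20.
DWL = ½ · t · |ΔQ| = ½ · 9 · 20 = $90.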